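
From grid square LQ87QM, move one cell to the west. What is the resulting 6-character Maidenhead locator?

Longitude subsquare q = 16; −1 → 15 = p.
The latitude characters are unchanged.

LQ87pm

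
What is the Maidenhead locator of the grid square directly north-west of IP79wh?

IP79vi

Longitude subsquare w = 22; −1 → 21 = v.
Latitude subsquare h = 7; +1 → 8 = i.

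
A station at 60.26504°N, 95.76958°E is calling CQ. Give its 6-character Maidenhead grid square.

Offset from 180°W / 90°S: lon 275.7696°, lat 150.2650°.
Field: lon ⌊275.7696/20⌋ = 13 → N; lat ⌊150.2650/10⌋ = 15 → P.
Square: lon ⌊15.7696/2⌋ = 7; lat ⌊0.2650/1⌋ = 0.
Subsquare: lon ⌊1.7696/0.0833333⌋ = 21 → v; lat ⌊0.2650/0.0416667⌋ = 6 → g.

NP70vg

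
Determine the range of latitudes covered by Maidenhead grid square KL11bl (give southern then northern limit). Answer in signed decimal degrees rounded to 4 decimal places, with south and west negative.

Field K=10, L=11: +10·20° lon, +11·10° lat → SW at lon 20°, lat 20°.
Square 1, 1: +1·2° lon, +1·1° lat → SW at lon 22°, lat 21°.
Subsquare b=1, l=11: +1·0.0833333° lon, +11·0.0416667° lat → SW at lon 22.0833°, lat 21.4583°.
Cell spans 0.0833333° lon × 0.0416667° lat.
south 21.4583, north 21.5000.

21.4583, 21.5000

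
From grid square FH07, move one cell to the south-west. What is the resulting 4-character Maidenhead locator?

EH96

Longitude square 0; −1 → -1, wraps to 9, carry into field.
Longitude field F = 5; −1 → 4 = E.
Latitude square 7; −1 → 6.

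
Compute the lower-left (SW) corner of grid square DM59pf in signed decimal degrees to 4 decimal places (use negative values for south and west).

39.2083, -108.7500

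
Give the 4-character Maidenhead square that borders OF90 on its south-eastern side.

PE09

Longitude square 9; +1 → 10, wraps to 0, carry into field.
Longitude field O = 14; +1 → 15 = P.
Latitude square 0; −1 → -1, wraps to 9, carry into field.
Latitude field F = 5; −1 → 4 = E.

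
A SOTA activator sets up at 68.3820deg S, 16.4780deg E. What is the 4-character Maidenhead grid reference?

Shift to the Maidenhead origin (180°W, 90°S): lon 196.48, lat 21.62.
Field: lon ⌊196.48/20⌋ = 9 → J; lat ⌊21.62/10⌋ = 2 → C.
Square: lon ⌊16.48/2⌋ = 8; lat ⌊1.62/1⌋ = 1.

JC81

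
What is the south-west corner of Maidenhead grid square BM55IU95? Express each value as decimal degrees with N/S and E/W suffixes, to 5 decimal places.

35.85417° N, 149.25833° W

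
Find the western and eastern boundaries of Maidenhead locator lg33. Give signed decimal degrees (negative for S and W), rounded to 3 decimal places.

Field L=11, G=6: +11·20° lon, +6·10° lat → SW at lon 40°, lat -30°.
Square 3, 3: +3·2° lon, +3·1° lat → SW at lon 46°, lat -27°.
Cell spans 2° lon × 1° lat.
west 46.000, east 48.000.

46.000, 48.000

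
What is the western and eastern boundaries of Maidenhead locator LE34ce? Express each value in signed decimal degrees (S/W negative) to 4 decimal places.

46.1667, 46.2500

Field L=11, E=4: +11·20° lon, +4·10° lat → SW at lon 40°, lat -50°.
Square 3, 4: +3·2° lon, +4·1° lat → SW at lon 46°, lat -46°.
Subsquare c=2, e=4: +2·0.0833333° lon, +4·0.0416667° lat → SW at lon 46.1667°, lat -45.8333°.
Cell spans 0.0833333° lon × 0.0416667° lat.
west 46.1667, east 46.2500.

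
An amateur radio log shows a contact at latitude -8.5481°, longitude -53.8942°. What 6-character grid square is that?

Shift to the Maidenhead origin (180°W, 90°S): lon 126.1058, lat 81.4519.
Field (20°×10°, letters A–R): lon ⌊126.1058/20⌋ = 6 → G; lat ⌊81.4519/10⌋ = 8 → I.
Square (2°×1°, digits 0–9): lon ⌊6.1058/2⌋ = 3; lat ⌊1.4519/1⌋ = 1.
Subsquare (5′×2.5′, letters a–x): lon ⌊0.1058/0.0833333⌋ = 1 → b; lat ⌊0.4519/0.0416667⌋ = 10 → k.

GI31bk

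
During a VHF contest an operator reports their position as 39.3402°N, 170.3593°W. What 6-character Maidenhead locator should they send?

AM49ti

Shift to the Maidenhead origin (180°W, 90°S): lon 9.6407, lat 129.3402.
Field: 9.6407/20 → 0 → A, 129.3402/10 → 12 → M; chars AM.
Square: 9.6407/2 → 4, 9.3402/1 → 9; chars 49.
Subsquare: 1.6407/0.0833333 → 19 → t, 0.3402/0.0416667 → 8 → i; chars ti.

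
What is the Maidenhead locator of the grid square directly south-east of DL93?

EL02

Longitude square 9; +1 → 10, wraps to 0, carry into field.
Longitude field D = 3; +1 → 4 = E.
Latitude square 3; −1 → 2.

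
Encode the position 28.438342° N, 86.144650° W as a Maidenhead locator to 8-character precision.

EL68wk25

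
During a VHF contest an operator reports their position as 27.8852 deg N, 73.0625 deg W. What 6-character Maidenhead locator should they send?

FL37lv

Offset from 180°W / 90°S: lon 106.9375°, lat 117.8852°.
Field (20°×10°, letters A–R): lon ⌊106.9375/20⌋ = 5 → F; lat ⌊117.8852/10⌋ = 11 → L.
Square (2°×1°, digits 0–9): lon ⌊6.9375/2⌋ = 3; lat ⌊7.8852/1⌋ = 7.
Subsquare (5′×2.5′, letters a–x): lon ⌊0.9375/0.0833333⌋ = 11 → l; lat ⌊0.8852/0.0416667⌋ = 21 → v.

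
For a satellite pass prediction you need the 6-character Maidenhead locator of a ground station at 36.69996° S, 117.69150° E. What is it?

OF83uh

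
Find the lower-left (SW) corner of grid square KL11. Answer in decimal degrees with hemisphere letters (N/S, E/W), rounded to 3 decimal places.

21.000° N, 22.000° E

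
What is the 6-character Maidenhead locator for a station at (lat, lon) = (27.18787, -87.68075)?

Offset from 180°W / 90°S: lon 92.3192°, lat 117.1879°.
Field (20°×10°, letters A–R): lon ⌊92.3192/20⌋ = 4 → E; lat ⌊117.1879/10⌋ = 11 → L.
Square (2°×1°, digits 0–9): lon ⌊12.3192/2⌋ = 6; lat ⌊7.1879/1⌋ = 7.
Subsquare (5′×2.5′, letters a–x): lon ⌊0.3192/0.0833333⌋ = 3 → d; lat ⌊0.1879/0.0416667⌋ = 4 → e.

EL67de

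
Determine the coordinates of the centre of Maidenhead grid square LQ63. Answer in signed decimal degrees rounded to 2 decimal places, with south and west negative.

73.50, 53.00

Field L=11, Q=16: +11·20° lon, +16·10° lat → SW at lon 40°, lat 70°.
Square 6, 3: +6·2° lon, +3·1° lat → SW at lon 52°, lat 73°.
Cell spans 2° lon × 1° lat. Centre is SW corner plus half of each.
latitude 73.50, longitude 53.00.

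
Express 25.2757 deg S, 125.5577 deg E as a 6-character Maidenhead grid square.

PG24sr

Shift to the Maidenhead origin (180°W, 90°S): lon 305.5577, lat 64.7243.
Field (20°×10°, letters A–R): lon ⌊305.5577/20⌋ = 15 → P; lat ⌊64.7243/10⌋ = 6 → G.
Square (2°×1°, digits 0–9): lon ⌊5.5577/2⌋ = 2; lat ⌊4.7243/1⌋ = 4.
Subsquare (5′×2.5′, letters a–x): lon ⌊1.5577/0.0833333⌋ = 18 → s; lat ⌊0.7243/0.0416667⌋ = 17 → r.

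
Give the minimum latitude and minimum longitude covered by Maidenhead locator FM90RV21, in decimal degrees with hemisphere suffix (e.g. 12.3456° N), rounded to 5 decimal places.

30.87917° N, 60.56667° W

Field F=5, M=12: +5·20° lon, +12·10° lat → SW at lon -80°, lat 30°.
Square 9, 0: +9·2° lon, +0·1° lat → SW at lon -62°, lat 30°.
Subsquare r=17, v=21: +17·0.0833333° lon, +21·0.0416667° lat → SW at lon -60.5833°, lat 30.875°.
Extended square 2, 1: +2·0.00833333° lon, +1·0.00416667° lat → SW at lon -60.5667°, lat 30.8792°.
latitude 30.87917° N, longitude 60.56667° W.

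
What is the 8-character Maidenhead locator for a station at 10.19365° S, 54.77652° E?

LH79jt33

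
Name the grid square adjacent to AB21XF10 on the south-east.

AB21xe29

Longitude extended square 1; +1 → 2.
Latitude extended square 0; −1 → -1, wraps to 9, carry into subsquare.
Latitude subsquare f = 5; −1 → 4 = e.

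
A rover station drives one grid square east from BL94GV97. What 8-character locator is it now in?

Longitude extended square 9; +1 → 10, wraps to 0, carry into subsquare.
Longitude subsquare g = 6; +1 → 7 = h.
The latitude characters are unchanged.

BL94hv07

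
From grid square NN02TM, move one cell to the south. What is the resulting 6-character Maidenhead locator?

NN02tl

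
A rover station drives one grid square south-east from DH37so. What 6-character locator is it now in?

Longitude subsquare s = 18; +1 → 19 = t.
Latitude subsquare o = 14; −1 → 13 = n.

DH37tn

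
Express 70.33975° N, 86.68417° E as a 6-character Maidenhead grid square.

Shift to the Maidenhead origin (180°W, 90°S): lon 266.6842, lat 160.3397.
Field: 266.6842/20 → 13 → N, 160.3397/10 → 16 → Q; chars NQ.
Square: 6.6842/2 → 3, 0.3397/1 → 0; chars 30.
Subsquare: 0.6842/0.0833333 → 8 → i, 0.3397/0.0416667 → 8 → i; chars ii.

NQ30ii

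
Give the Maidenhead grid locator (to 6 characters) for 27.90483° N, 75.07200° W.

FL27lv

Add 180° to longitude and 90° to latitude: 104.9280, 117.9048.
Field (20°×10°, letters A–R): 104.9280/20 → 5 → F, 117.9048/10 → 11 → L; chars FL.
Square (2°×1°, digits 0–9): 4.9280/2 → 2, 7.9048/1 → 7; chars 27.
Subsquare (5′×2.5′, letters a–x): 0.9280/0.0833333 → 11 → l, 0.9048/0.0416667 → 21 → v; chars lv.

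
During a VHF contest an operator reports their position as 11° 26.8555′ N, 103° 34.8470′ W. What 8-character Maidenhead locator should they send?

Shift to the Maidenhead origin (180°W, 90°S): lon 76.41922, lat 101.44759.
Field: 76.41922/20 → 3 → D, 101.44759/10 → 10 → K; chars DK.
Square: 16.41922/2 → 8, 1.44759/1 → 1; chars 81.
Subsquare: 0.41922/0.0833333 → 5 → f, 0.44759/0.0416667 → 10 → k; chars fk.
Extended square: 0.00255/0.00833333 → 0, 0.03093/0.00416667 → 7; chars 07.

DK81fk07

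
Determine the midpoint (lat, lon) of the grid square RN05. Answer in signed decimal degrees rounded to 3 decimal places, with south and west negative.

Field R=17, N=13: +17·20° lon, +13·10° lat → SW at lon 160°, lat 40°.
Square 0, 5: +0·2° lon, +5·1° lat → SW at lon 160°, lat 45°.
Cell spans 2° lon × 1° lat. Centre is SW corner plus half of each.
latitude 45.500, longitude 161.000.

45.500, 161.000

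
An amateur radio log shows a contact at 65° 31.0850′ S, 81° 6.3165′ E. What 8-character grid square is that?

Add 180° to longitude and 90° to latitude: 261.10528, 24.48192.
Field: 261.10528/20 → 13 → N, 24.48192/10 → 2 → C; chars NC.
Square: 1.10528/2 → 0, 4.48192/1 → 4; chars 04.
Subsquare: 1.10528/0.0833333 → 13 → n, 0.48192/0.0416667 → 11 → l; chars nl.
Extended square: 0.02194/0.00833333 → 2, 0.02358/0.00416667 → 5; chars 25.

NC04nl25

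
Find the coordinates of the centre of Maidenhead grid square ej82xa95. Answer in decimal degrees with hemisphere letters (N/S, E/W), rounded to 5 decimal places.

2.02292° N, 82.00417° W

Field E=4, J=9: +4·20° lon, +9·10° lat → SW at lon -100°, lat 0°.
Square 8, 2: +8·2° lon, +2·1° lat → SW at lon -84°, lat 2°.
Subsquare x=23, a=0: +23·0.0833333° lon, +0·0.0416667° lat → SW at lon -82.0833°, lat 2°.
Extended square 9, 5: +9·0.00833333° lon, +5·0.00416667° lat → SW at lon -82.0083°, lat 2.02083°.
Cell spans 0.00833333° lon × 0.00416667° lat. Centre is SW corner plus half of each.
latitude 2.02292° N, longitude 82.00417° W.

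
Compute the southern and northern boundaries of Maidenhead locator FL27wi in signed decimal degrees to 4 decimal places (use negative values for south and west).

27.3333, 27.3750

Field F=5, L=11: +5·20° lon, +11·10° lat → SW at lon -80°, lat 20°.
Square 2, 7: +2·2° lon, +7·1° lat → SW at lon -76°, lat 27°.
Subsquare w=22, i=8: +22·0.0833333° lon, +8·0.0416667° lat → SW at lon -74.1667°, lat 27.3333°.
Cell spans 0.0833333° lon × 0.0416667° lat.
south 27.3333, north 27.3750.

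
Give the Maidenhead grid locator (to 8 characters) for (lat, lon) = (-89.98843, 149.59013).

QA40ta02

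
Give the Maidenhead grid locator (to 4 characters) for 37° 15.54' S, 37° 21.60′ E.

KF82

Offset from 180°W / 90°S: lon 217.36°, lat 52.74°.
Field: lon ⌊217.36/20⌋ = 10 → K; lat ⌊52.74/10⌋ = 5 → F.
Square: lon ⌊17.36/2⌋ = 8; lat ⌊2.74/1⌋ = 2.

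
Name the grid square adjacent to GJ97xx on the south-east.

HJ07aw

Longitude subsquare x = 23; +1 → 24, wraps to 0 = a, carry into square.
Longitude square 9; +1 → 10, wraps to 0, carry into field.
Longitude field G = 6; +1 → 7 = H.
Latitude subsquare x = 23; −1 → 22 = w.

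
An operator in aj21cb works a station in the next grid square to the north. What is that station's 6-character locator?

AJ21cc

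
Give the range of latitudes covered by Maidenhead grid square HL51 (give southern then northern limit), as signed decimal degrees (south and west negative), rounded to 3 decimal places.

21.000, 22.000

Field H=7, L=11: +7·20° lon, +11·10° lat → SW at lon -40°, lat 20°.
Square 5, 1: +5·2° lon, +1·1° lat → SW at lon -30°, lat 21°.
Cell spans 2° lon × 1° lat.
south 21.000, north 22.000.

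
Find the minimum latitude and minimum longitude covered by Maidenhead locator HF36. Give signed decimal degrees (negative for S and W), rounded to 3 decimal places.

Field H=7, F=5: +7·20° lon, +5·10° lat → SW at lon -40°, lat -40°.
Square 3, 6: +3·2° lon, +6·1° lat → SW at lon -34°, lat -34°.
latitude -34.000, longitude -34.000.

-34.000, -34.000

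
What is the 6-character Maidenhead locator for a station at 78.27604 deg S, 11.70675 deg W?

IB41dr

Offset from 180°W / 90°S: lon 168.2933°, lat 11.7240°.
Field: 168.2933/20 → 8 → I, 11.7240/10 → 1 → B; chars IB.
Square: 8.2933/2 → 4, 1.7240/1 → 1; chars 41.
Subsquare: 0.2933/0.0833333 → 3 → d, 0.7240/0.0416667 → 17 → r; chars dr.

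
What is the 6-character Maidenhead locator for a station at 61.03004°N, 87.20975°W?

Add 180° to longitude and 90° to latitude: 92.7903, 151.0300.
Field: 92.7903/20 → 4 → E, 151.0300/10 → 15 → P; chars EP.
Square: 12.7903/2 → 6, 1.0300/1 → 1; chars 61.
Subsquare: 0.7903/0.0833333 → 9 → j, 0.0300/0.0416667 → 0 → a; chars ja.

EP61ja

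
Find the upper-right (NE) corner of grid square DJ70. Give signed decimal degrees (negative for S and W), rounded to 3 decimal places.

1.000, -104.000

Field D=3, J=9: +3·20° lon, +9·10° lat → SW at lon -120°, lat 0°.
Square 7, 0: +7·2° lon, +0·1° lat → SW at lon -106°, lat 0°.
Cell spans 2° lon × 1° lat. NE corner is SW corner plus one full cell.
latitude 1.000, longitude -104.000.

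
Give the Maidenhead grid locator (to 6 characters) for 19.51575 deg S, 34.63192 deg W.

HH20ql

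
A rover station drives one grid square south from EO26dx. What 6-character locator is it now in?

EO26dw

Latitude subsquare x = 23; −1 → 22 = w.
The longitude characters are unchanged.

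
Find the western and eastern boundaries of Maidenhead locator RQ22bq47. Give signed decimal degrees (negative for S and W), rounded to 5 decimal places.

164.11667, 164.12500

Field R=17, Q=16: +17·20° lon, +16·10° lat → SW at lon 160°, lat 70°.
Square 2, 2: +2·2° lon, +2·1° lat → SW at lon 164°, lat 72°.
Subsquare b=1, q=16: +1·0.0833333° lon, +16·0.0416667° lat → SW at lon 164.083°, lat 72.6667°.
Extended square 4, 7: +4·0.00833333° lon, +7·0.00416667° lat → SW at lon 164.117°, lat 72.6958°.
Cell spans 0.00833333° lon × 0.00416667° lat.
west 164.11667, east 164.12500.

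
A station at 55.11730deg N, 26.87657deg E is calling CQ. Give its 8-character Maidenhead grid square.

Shift to the Maidenhead origin (180°W, 90°S): lon 206.87657, lat 145.11730.
Field: lon ⌊206.87657/20⌋ = 10 → K; lat ⌊145.11730/10⌋ = 14 → O.
Square: lon ⌊6.87657/2⌋ = 3; lat ⌊5.11730/1⌋ = 5.
Subsquare: lon ⌊0.87657/0.0833333⌋ = 10 → k; lat ⌊0.11730/0.0416667⌋ = 2 → c.
Extended square: lon ⌊0.04324/0.00833333⌋ = 5; lat ⌊0.03397/0.00416667⌋ = 8.

KO35kc58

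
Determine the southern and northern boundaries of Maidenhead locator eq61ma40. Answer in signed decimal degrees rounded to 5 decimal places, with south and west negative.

Field E=4, Q=16: +4·20° lon, +16·10° lat → SW at lon -100°, lat 70°.
Square 6, 1: +6·2° lon, +1·1° lat → SW at lon -88°, lat 71°.
Subsquare m=12, a=0: +12·0.0833333° lon, +0·0.0416667° lat → SW at lon -87°, lat 71°.
Extended square 4, 0: +4·0.00833333° lon, +0·0.00416667° lat → SW at lon -86.9667°, lat 71°.
Cell spans 0.00833333° lon × 0.00416667° lat.
south 71.00000, north 71.00417.

71.00000, 71.00417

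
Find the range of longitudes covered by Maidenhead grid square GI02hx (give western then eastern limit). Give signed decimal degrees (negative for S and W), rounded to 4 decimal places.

-59.4167, -59.3333

Field G=6, I=8: +6·20° lon, +8·10° lat → SW at lon -60°, lat -10°.
Square 0, 2: +0·2° lon, +2·1° lat → SW at lon -60°, lat -8°.
Subsquare h=7, x=23: +7·0.0833333° lon, +23·0.0416667° lat → SW at lon -59.4167°, lat -7.04167°.
Cell spans 0.0833333° lon × 0.0416667° lat.
west -59.4167, east -59.3333.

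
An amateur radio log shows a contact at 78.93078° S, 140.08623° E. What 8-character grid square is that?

QB01bb06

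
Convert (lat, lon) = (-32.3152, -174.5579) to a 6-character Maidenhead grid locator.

Shift to the Maidenhead origin (180°W, 90°S): lon 5.4421, lat 57.6848.
Field (20°×10°, letters A–R): lon ⌊5.4421/20⌋ = 0 → A; lat ⌊57.6848/10⌋ = 5 → F.
Square (2°×1°, digits 0–9): lon ⌊5.4421/2⌋ = 2; lat ⌊7.6848/1⌋ = 7.
Subsquare (5′×2.5′, letters a–x): lon ⌊1.4421/0.0833333⌋ = 17 → r; lat ⌊0.6848/0.0416667⌋ = 16 → q.

AF27rq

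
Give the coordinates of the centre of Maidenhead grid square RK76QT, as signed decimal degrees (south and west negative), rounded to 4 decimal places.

Field R=17, K=10: +17·20° lon, +10·10° lat → SW at lon 160°, lat 10°.
Square 7, 6: +7·2° lon, +6·1° lat → SW at lon 174°, lat 16°.
Subsquare q=16, t=19: +16·0.0833333° lon, +19·0.0416667° lat → SW at lon 175.333°, lat 16.7917°.
Cell spans 0.0833333° lon × 0.0416667° lat. Centre is SW corner plus half of each.
latitude 16.8125, longitude 175.3750.

16.8125, 175.3750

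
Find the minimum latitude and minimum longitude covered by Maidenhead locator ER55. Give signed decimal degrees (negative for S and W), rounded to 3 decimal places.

Field E=4, R=17: +4·20° lon, +17·10° lat → SW at lon -100°, lat 80°.
Square 5, 5: +5·2° lon, +5·1° lat → SW at lon -90°, lat 85°.
latitude 85.000, longitude -90.000.

85.000, -90.000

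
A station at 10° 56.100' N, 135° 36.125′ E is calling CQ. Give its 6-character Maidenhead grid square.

PK70tw

Offset from 180°W / 90°S: lon 315.6021°, lat 100.9350°.
Field: 315.6021/20 → 15 → P, 100.9350/10 → 10 → K; chars PK.
Square: 15.6021/2 → 7, 0.9350/1 → 0; chars 70.
Subsquare: 1.6021/0.0833333 → 19 → t, 0.9350/0.0416667 → 22 → w; chars tw.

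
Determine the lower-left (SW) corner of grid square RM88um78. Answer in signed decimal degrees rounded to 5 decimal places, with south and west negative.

38.53333, 177.72500

Field R=17, M=12: +17·20° lon, +12·10° lat → SW at lon 160°, lat 30°.
Square 8, 8: +8·2° lon, +8·1° lat → SW at lon 176°, lat 38°.
Subsquare u=20, m=12: +20·0.0833333° lon, +12·0.0416667° lat → SW at lon 177.667°, lat 38.5°.
Extended square 7, 8: +7·0.00833333° lon, +8·0.00416667° lat → SW at lon 177.725°, lat 38.5333°.
latitude 38.53333, longitude 177.72500.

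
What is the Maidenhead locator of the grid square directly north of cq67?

CQ68

Latitude square 7; +1 → 8.
The longitude characters are unchanged.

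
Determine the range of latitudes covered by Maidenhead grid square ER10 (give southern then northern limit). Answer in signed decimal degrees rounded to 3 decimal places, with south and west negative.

80.000, 81.000

Field E=4, R=17: +4·20° lon, +17·10° lat → SW at lon -100°, lat 80°.
Square 1, 0: +1·2° lon, +0·1° lat → SW at lon -98°, lat 80°.
Cell spans 2° lon × 1° lat.
south 80.000, north 81.000.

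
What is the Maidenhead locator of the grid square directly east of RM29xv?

RM39av

Longitude subsquare x = 23; +1 → 24, wraps to 0 = a, carry into square.
Longitude square 2; +1 → 3.
The latitude characters are unchanged.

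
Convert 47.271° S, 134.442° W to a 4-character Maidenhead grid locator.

CE22

Add 180° to longitude and 90° to latitude: 45.56, 42.73.
Field: lon ⌊45.56/20⌋ = 2 → C; lat ⌊42.73/10⌋ = 4 → E.
Square: lon ⌊5.56/2⌋ = 2; lat ⌊2.73/1⌋ = 2.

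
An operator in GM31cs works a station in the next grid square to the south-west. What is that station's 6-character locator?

GM31br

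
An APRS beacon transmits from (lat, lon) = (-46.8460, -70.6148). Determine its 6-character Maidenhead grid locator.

Offset from 180°W / 90°S: lon 109.3852°, lat 43.1540°.
Field: 109.3852/20 → 5 → F, 43.1540/10 → 4 → E; chars FE.
Square: 9.3852/2 → 4, 3.1540/1 → 3; chars 43.
Subsquare: 1.3852/0.0833333 → 16 → q, 0.1540/0.0416667 → 3 → d; chars qd.

FE43qd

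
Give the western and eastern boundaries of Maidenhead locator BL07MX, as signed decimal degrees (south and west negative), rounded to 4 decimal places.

-159.0000, -158.9167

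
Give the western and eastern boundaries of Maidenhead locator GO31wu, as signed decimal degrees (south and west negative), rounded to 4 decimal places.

-52.1667, -52.0833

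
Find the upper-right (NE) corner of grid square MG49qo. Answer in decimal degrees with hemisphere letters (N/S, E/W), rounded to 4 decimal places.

Field M=12, G=6: +12·20° lon, +6·10° lat → SW at lon 60°, lat -30°.
Square 4, 9: +4·2° lon, +9·1° lat → SW at lon 68°, lat -21°.
Subsquare q=16, o=14: +16·0.0833333° lon, +14·0.0416667° lat → SW at lon 69.3333°, lat -20.4167°.
Cell spans 0.0833333° lon × 0.0416667° lat. NE corner is SW corner plus one full cell.
latitude 20.3750° S, longitude 69.4167° E.

20.3750° S, 69.4167° E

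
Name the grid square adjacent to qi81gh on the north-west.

QI81fi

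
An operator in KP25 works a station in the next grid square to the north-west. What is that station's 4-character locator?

Longitude square 2; −1 → 1.
Latitude square 5; +1 → 6.

KP16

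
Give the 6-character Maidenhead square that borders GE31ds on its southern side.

GE31dr

Latitude subsquare s = 18; −1 → 17 = r.
The longitude characters are unchanged.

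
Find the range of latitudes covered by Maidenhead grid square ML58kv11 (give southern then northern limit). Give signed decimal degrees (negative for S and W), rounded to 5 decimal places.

28.87917, 28.88333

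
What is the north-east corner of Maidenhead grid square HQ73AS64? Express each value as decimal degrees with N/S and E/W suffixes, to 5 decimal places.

73.77083° N, 25.94167° W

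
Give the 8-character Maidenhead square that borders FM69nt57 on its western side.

FM69nt47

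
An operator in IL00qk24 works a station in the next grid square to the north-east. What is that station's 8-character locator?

Longitude extended square 2; +1 → 3.
Latitude extended square 4; +1 → 5.

IL00qk35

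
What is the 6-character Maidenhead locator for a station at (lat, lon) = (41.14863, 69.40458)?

MN41qd

Offset from 180°W / 90°S: lon 249.4046°, lat 131.1486°.
Field (20°×10°, letters A–R): lon ⌊249.4046/20⌋ = 12 → M; lat ⌊131.1486/10⌋ = 13 → N.
Square (2°×1°, digits 0–9): lon ⌊9.4046/2⌋ = 4; lat ⌊1.1486/1⌋ = 1.
Subsquare (5′×2.5′, letters a–x): lon ⌊1.4046/0.0833333⌋ = 16 → q; lat ⌊0.1486/0.0416667⌋ = 3 → d.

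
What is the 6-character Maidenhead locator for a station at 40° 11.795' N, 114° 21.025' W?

Shift to the Maidenhead origin (180°W, 90°S): lon 65.6496, lat 130.1966.
Field: 65.6496/20 → 3 → D, 130.1966/10 → 13 → N; chars DN.
Square: 5.6496/2 → 2, 0.1966/1 → 0; chars 20.
Subsquare: 1.6496/0.0833333 → 19 → t, 0.1966/0.0416667 → 4 → e; chars te.

DN20te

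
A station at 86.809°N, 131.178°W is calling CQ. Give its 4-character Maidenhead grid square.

CR46

Add 180° to longitude and 90° to latitude: 48.82, 176.81.
Field (20°×10°, letters A–R): 48.82/20 → 2 → C, 176.81/10 → 17 → R; chars CR.
Square (2°×1°, digits 0–9): 8.82/2 → 4, 6.81/1 → 6; chars 46.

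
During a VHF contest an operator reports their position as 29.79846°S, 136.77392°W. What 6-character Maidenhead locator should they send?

CG10oe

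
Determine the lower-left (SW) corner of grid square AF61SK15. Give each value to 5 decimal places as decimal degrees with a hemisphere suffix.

38.56250° S, 166.49167° W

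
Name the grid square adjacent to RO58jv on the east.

Longitude subsquare j = 9; +1 → 10 = k.
The latitude characters are unchanged.

RO58kv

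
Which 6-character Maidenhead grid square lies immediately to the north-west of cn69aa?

Longitude subsquare a = 0; −1 → -1, wraps to 23 = x, carry into square.
Longitude square 6; −1 → 5.
Latitude subsquare a = 0; +1 → 1 = b.

CN59xb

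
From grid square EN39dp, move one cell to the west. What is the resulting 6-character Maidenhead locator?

Longitude subsquare d = 3; −1 → 2 = c.
The latitude characters are unchanged.

EN39cp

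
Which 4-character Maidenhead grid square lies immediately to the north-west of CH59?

CI40

Longitude square 5; −1 → 4.
Latitude square 9; +1 → 10, wraps to 0, carry into field.
Latitude field H = 7; +1 → 8 = I.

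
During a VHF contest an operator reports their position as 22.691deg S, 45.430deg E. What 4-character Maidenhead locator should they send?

Add 180° to longitude and 90° to latitude: 225.43, 67.31.
Field (20°×10°, letters A–R): 225.43/20 → 11 → L, 67.31/10 → 6 → G; chars LG.
Square (2°×1°, digits 0–9): 5.43/2 → 2, 7.31/1 → 7; chars 27.

LG27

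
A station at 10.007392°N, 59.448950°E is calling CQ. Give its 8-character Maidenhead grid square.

Offset from 180°W / 90°S: lon 239.44895°, lat 100.00739°.
Field (20°×10°, letters A–R): 239.44895/20 → 11 → L, 100.00739/10 → 10 → K; chars LK.
Square (2°×1°, digits 0–9): 19.44895/2 → 9, 0.00739/1 → 0; chars 90.
Subsquare (5′×2.5′, letters a–x): 1.44895/0.0833333 → 17 → r, 0.00739/0.0416667 → 0 → a; chars ra.
Extended square (30″×15″, digits 0–9): 0.03228/0.00833333 → 3, 0.00739/0.00416667 → 1; chars 31.

LK90ra31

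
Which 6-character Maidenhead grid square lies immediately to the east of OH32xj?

OH42aj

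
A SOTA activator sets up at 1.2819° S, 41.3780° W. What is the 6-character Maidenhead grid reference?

GI98hr

Shift to the Maidenhead origin (180°W, 90°S): lon 138.6220, lat 88.7181.
Field: lon ⌊138.6220/20⌋ = 6 → G; lat ⌊88.7181/10⌋ = 8 → I.
Square: lon ⌊18.6220/2⌋ = 9; lat ⌊8.7181/1⌋ = 8.
Subsquare: lon ⌊0.6220/0.0833333⌋ = 7 → h; lat ⌊0.7181/0.0416667⌋ = 17 → r.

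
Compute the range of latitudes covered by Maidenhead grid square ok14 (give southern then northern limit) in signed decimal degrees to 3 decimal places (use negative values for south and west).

14.000, 15.000

Field O=14, K=10: +14·20° lon, +10·10° lat → SW at lon 100°, lat 10°.
Square 1, 4: +1·2° lon, +4·1° lat → SW at lon 102°, lat 14°.
Cell spans 2° lon × 1° lat.
south 14.000, north 15.000.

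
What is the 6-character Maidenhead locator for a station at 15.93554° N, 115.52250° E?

OK75sw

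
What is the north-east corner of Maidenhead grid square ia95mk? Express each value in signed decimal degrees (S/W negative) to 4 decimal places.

-84.5417, -0.9167

Field I=8, A=0: +8·20° lon, +0·10° lat → SW at lon -20°, lat -90°.
Square 9, 5: +9·2° lon, +5·1° lat → SW at lon -2°, lat -85°.
Subsquare m=12, k=10: +12·0.0833333° lon, +10·0.0416667° lat → SW at lon -1°, lat -84.5833°.
Cell spans 0.0833333° lon × 0.0416667° lat. NE corner is SW corner plus one full cell.
latitude -84.5417, longitude -0.9167.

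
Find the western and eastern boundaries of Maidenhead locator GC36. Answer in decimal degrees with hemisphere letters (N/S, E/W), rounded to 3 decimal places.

Field G=6, C=2: +6·20° lon, +2·10° lat → SW at lon -60°, lat -70°.
Square 3, 6: +3·2° lon, +6·1° lat → SW at lon -54°, lat -64°.
Cell spans 2° lon × 1° lat.
west 54.000° W, east 52.000° W.

54.000° W, 52.000° W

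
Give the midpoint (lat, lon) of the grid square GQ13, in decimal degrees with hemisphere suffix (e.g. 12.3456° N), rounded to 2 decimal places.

Field G=6, Q=16: +6·20° lon, +16·10° lat → SW at lon -60°, lat 70°.
Square 1, 3: +1·2° lon, +3·1° lat → SW at lon -58°, lat 73°.
Cell spans 2° lon × 1° lat. Centre is SW corner plus half of each.
latitude 73.50° N, longitude 57.00° W.

73.50° N, 57.00° W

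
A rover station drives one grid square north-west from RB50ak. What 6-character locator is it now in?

RB40xl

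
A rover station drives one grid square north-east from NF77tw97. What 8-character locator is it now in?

Longitude extended square 9; +1 → 10, wraps to 0, carry into subsquare.
Longitude subsquare t = 19; +1 → 20 = u.
Latitude extended square 7; +1 → 8.

NF77uw08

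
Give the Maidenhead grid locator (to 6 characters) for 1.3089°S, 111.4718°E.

Shift to the Maidenhead origin (180°W, 90°S): lon 291.4718, lat 88.6911.
Field: 291.4718/20 → 14 → O, 88.6911/10 → 8 → I; chars OI.
Square: 11.4718/2 → 5, 8.6911/1 → 8; chars 58.
Subsquare: 1.4718/0.0833333 → 17 → r, 0.6911/0.0416667 → 16 → q; chars rq.

OI58rq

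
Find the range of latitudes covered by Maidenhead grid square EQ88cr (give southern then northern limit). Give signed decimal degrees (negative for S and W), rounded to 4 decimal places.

Field E=4, Q=16: +4·20° lon, +16·10° lat → SW at lon -100°, lat 70°.
Square 8, 8: +8·2° lon, +8·1° lat → SW at lon -84°, lat 78°.
Subsquare c=2, r=17: +2·0.0833333° lon, +17·0.0416667° lat → SW at lon -83.8333°, lat 78.7083°.
Cell spans 0.0833333° lon × 0.0416667° lat.
south 78.7083, north 78.7500.

78.7083, 78.7500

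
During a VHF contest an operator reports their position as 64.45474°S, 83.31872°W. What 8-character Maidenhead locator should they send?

Add 180° to longitude and 90° to latitude: 96.68128, 25.54526.
Field: 96.68128/20 → 4 → E, 25.54526/10 → 2 → C; chars EC.
Square: 16.68128/2 → 8, 5.54526/1 → 5; chars 85.
Subsquare: 0.68128/0.0833333 → 8 → i, 0.54526/0.0416667 → 13 → n; chars in.
Extended square: 0.01461/0.00833333 → 1, 0.00359/0.00416667 → 0; chars 10.

EC85in10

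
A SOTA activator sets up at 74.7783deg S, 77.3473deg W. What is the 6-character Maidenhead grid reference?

FB15hf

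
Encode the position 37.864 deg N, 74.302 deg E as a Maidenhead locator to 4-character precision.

Add 180° to longitude and 90° to latitude: 254.30, 127.86.
Field: lon ⌊254.30/20⌋ = 12 → M; lat ⌊127.86/10⌋ = 12 → M.
Square: lon ⌊14.30/2⌋ = 7; lat ⌊7.86/1⌋ = 7.

MM77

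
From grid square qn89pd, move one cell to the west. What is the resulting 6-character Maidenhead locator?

Longitude subsquare p = 15; −1 → 14 = o.
The latitude characters are unchanged.

QN89od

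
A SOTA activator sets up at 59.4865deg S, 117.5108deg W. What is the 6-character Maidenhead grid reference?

DD10fm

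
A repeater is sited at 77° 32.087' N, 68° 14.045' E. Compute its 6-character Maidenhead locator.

MQ47cm

Add 180° to longitude and 90° to latitude: 248.2341, 167.5348.
Field: 248.2341/20 → 12 → M, 167.5348/10 → 16 → Q; chars MQ.
Square: 8.2341/2 → 4, 7.5348/1 → 7; chars 47.
Subsquare: 0.2341/0.0833333 → 2 → c, 0.5348/0.0416667 → 12 → m; chars cm.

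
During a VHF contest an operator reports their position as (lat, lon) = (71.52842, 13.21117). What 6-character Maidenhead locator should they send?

JQ61om

Add 180° to longitude and 90° to latitude: 193.2112, 161.5284.
Field: lon ⌊193.2112/20⌋ = 9 → J; lat ⌊161.5284/10⌋ = 16 → Q.
Square: lon ⌊13.2112/2⌋ = 6; lat ⌊1.5284/1⌋ = 1.
Subsquare: lon ⌊1.2112/0.0833333⌋ = 14 → o; lat ⌊0.5284/0.0416667⌋ = 12 → m.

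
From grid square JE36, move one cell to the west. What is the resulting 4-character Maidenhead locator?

Longitude square 3; −1 → 2.
The latitude characters are unchanged.

JE26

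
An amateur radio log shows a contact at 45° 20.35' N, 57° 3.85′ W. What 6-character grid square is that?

Shift to the Maidenhead origin (180°W, 90°S): lon 122.9358, lat 135.3392.
Field: lon ⌊122.9358/20⌋ = 6 → G; lat ⌊135.3392/10⌋ = 13 → N.
Square: lon ⌊2.9358/2⌋ = 1; lat ⌊5.3392/1⌋ = 5.
Subsquare: lon ⌊0.9358/0.0833333⌋ = 11 → l; lat ⌊0.3392/0.0416667⌋ = 8 → i.

GN15li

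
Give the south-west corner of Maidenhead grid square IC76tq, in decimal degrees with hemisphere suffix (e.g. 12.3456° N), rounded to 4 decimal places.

63.3333° S, 4.4167° W

Field I=8, C=2: +8·20° lon, +2·10° lat → SW at lon -20°, lat -70°.
Square 7, 6: +7·2° lon, +6·1° lat → SW at lon -6°, lat -64°.
Subsquare t=19, q=16: +19·0.0833333° lon, +16·0.0416667° lat → SW at lon -4.41667°, lat -63.3333°.
latitude 63.3333° S, longitude 4.4167° W.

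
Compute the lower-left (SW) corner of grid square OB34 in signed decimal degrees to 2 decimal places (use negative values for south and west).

Field O=14, B=1: +14·20° lon, +1·10° lat → SW at lon 100°, lat -80°.
Square 3, 4: +3·2° lon, +4·1° lat → SW at lon 106°, lat -76°.
latitude -76.00, longitude 106.00.

-76.00, 106.00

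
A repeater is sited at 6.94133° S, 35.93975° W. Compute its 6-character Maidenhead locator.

Add 180° to longitude and 90° to latitude: 144.0602, 83.0587.
Field: lon ⌊144.0602/20⌋ = 7 → H; lat ⌊83.0587/10⌋ = 8 → I.
Square: lon ⌊4.0602/2⌋ = 2; lat ⌊3.0587/1⌋ = 3.
Subsquare: lon ⌊0.0602/0.0833333⌋ = 0 → a; lat ⌊0.0587/0.0416667⌋ = 1 → b.

HI23ab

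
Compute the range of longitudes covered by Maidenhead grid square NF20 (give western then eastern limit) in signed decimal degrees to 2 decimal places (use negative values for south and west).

84.00, 86.00

Field N=13, F=5: +13·20° lon, +5·10° lat → SW at lon 80°, lat -40°.
Square 2, 0: +2·2° lon, +0·1° lat → SW at lon 84°, lat -40°.
Cell spans 2° lon × 1° lat.
west 84.00, east 86.00.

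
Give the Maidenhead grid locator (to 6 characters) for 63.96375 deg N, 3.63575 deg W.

IP83ex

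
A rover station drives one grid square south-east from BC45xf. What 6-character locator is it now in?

BC55ae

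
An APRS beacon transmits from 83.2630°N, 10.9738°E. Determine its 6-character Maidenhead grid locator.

JR53lg

Offset from 180°W / 90°S: lon 190.9738°, lat 173.2630°.
Field: 190.9738/20 → 9 → J, 173.2630/10 → 17 → R; chars JR.
Square: 10.9738/2 → 5, 3.2630/1 → 3; chars 53.
Subsquare: 0.9738/0.0833333 → 11 → l, 0.2630/0.0416667 → 6 → g; chars lg.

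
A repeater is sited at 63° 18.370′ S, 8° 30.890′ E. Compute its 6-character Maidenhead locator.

Offset from 180°W / 90°S: lon 188.5148°, lat 26.6938°.
Field (20°×10°, letters A–R): lon ⌊188.5148/20⌋ = 9 → J; lat ⌊26.6938/10⌋ = 2 → C.
Square (2°×1°, digits 0–9): lon ⌊8.5148/2⌋ = 4; lat ⌊6.6938/1⌋ = 6.
Subsquare (5′×2.5′, letters a–x): lon ⌊0.5148/0.0833333⌋ = 6 → g; lat ⌊0.6938/0.0416667⌋ = 16 → q.

JC46gq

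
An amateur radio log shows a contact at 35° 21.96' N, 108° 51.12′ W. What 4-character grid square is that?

Offset from 180°W / 90°S: lon 71.15°, lat 125.37°.
Field: lon ⌊71.15/20⌋ = 3 → D; lat ⌊125.37/10⌋ = 12 → M.
Square: lon ⌊11.15/2⌋ = 5; lat ⌊5.37/1⌋ = 5.

DM55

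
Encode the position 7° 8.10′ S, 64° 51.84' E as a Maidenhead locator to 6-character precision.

Shift to the Maidenhead origin (180°W, 90°S): lon 244.8640, lat 82.8650.
Field: 244.8640/20 → 12 → M, 82.8650/10 → 8 → I; chars MI.
Square: 4.8640/2 → 2, 2.8650/1 → 2; chars 22.
Subsquare: 0.8640/0.0833333 → 10 → k, 0.8650/0.0416667 → 20 → u; chars ku.

MI22ku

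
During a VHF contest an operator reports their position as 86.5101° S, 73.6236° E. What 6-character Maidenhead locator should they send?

MA63tl

Add 180° to longitude and 90° to latitude: 253.6236, 3.4899.
Field: lon ⌊253.6236/20⌋ = 12 → M; lat ⌊3.4899/10⌋ = 0 → A.
Square: lon ⌊13.6236/2⌋ = 6; lat ⌊3.4899/1⌋ = 3.
Subsquare: lon ⌊1.6236/0.0833333⌋ = 19 → t; lat ⌊0.4899/0.0416667⌋ = 11 → l.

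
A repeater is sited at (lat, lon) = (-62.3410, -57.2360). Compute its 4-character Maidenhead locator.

Offset from 180°W / 90°S: lon 122.76°, lat 27.66°.
Field (20°×10°, letters A–R): lon ⌊122.76/20⌋ = 6 → G; lat ⌊27.66/10⌋ = 2 → C.
Square (2°×1°, digits 0–9): lon ⌊2.76/2⌋ = 1; lat ⌊7.66/1⌋ = 7.

GC17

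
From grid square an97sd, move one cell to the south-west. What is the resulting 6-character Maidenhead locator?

Longitude subsquare s = 18; −1 → 17 = r.
Latitude subsquare d = 3; −1 → 2 = c.

AN97rc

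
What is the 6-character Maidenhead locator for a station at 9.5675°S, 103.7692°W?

DI80ck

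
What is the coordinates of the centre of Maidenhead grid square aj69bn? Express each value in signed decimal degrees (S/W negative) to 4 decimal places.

Field A=0, J=9: +0·20° lon, +9·10° lat → SW at lon -180°, lat 0°.
Square 6, 9: +6·2° lon, +9·1° lat → SW at lon -168°, lat 9°.
Subsquare b=1, n=13: +1·0.0833333° lon, +13·0.0416667° lat → SW at lon -167.917°, lat 9.54167°.
Cell spans 0.0833333° lon × 0.0416667° lat. Centre is SW corner plus half of each.
latitude 9.5625, longitude -167.8750.

9.5625, -167.8750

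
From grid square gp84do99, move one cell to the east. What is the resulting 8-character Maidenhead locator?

GP84eo09

Longitude extended square 9; +1 → 10, wraps to 0, carry into subsquare.
Longitude subsquare d = 3; +1 → 4 = e.
The latitude characters are unchanged.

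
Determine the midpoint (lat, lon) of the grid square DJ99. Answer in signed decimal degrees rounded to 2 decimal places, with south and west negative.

9.50, -101.00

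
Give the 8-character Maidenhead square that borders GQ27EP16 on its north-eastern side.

GQ27ep27

Longitude extended square 1; +1 → 2.
Latitude extended square 6; +1 → 7.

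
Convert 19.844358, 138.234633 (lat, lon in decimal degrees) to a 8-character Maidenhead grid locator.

PK99cu82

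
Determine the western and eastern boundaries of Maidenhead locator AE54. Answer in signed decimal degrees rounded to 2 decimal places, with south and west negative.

-170.00, -168.00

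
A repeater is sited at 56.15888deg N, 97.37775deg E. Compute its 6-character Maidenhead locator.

NO86qd

Add 180° to longitude and 90° to latitude: 277.3777, 146.1589.
Field (20°×10°, letters A–R): lon ⌊277.3777/20⌋ = 13 → N; lat ⌊146.1589/10⌋ = 14 → O.
Square (2°×1°, digits 0–9): lon ⌊17.3777/2⌋ = 8; lat ⌊6.1589/1⌋ = 6.
Subsquare (5′×2.5′, letters a–x): lon ⌊1.3777/0.0833333⌋ = 16 → q; lat ⌊0.1589/0.0416667⌋ = 3 → d.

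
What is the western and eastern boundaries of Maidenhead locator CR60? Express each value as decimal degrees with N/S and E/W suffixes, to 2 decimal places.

Field C=2, R=17: +2·20° lon, +17·10° lat → SW at lon -140°, lat 80°.
Square 6, 0: +6·2° lon, +0·1° lat → SW at lon -128°, lat 80°.
Cell spans 2° lon × 1° lat.
west 128.00° W, east 126.00° W.

128.00° W, 126.00° W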